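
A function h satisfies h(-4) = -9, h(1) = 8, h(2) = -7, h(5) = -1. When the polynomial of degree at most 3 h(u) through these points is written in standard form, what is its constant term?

L_0(u) = (u - 1)(u - 2)(u - 5) / [-270] = -(1/270)u^3 + (4/135)u^2 - (17/270)u + 1/27
L_1(u) = (u + 4)(u - 2)(u - 5) / [20] = (1/20)u^3 - (3/20)u^2 - (9/10)u + 2
L_2(u) = (u + 4)(u - 1)(u - 5) / [-18] = -(1/18)u^3 + (1/9)u^2 + (19/18)u - 10/9
L_3(u) = (u + 4)(u - 1)(u - 2) / [108] = (1/108)u^3 + (1/108)u^2 - (5/54)u + 2/27
h(u) = (-9)·L_0 + 8·L_1 + (-7)·L_2 + (-1)·L_3
Only the constant term is needed; take it from each L_i and combine:
(-9)·(1/27) + 8·(2) + (-7)·(-10/9) + (-1)·(2/27) = 631/27

631/27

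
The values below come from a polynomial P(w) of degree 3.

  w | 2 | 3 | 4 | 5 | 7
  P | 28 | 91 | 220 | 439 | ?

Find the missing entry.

1243

The 4 known values determine P uniquely (degree ≤ 3).
Evaluate each Lagrange basis at w = 7:
L_0(7) = (4)·(3)·(2)/[(-1)·(-2)·(-3)] = -4
L_1(7) = (5)·(3)·(2)/[(1)·(-1)·(-2)] = 15
L_2(7) = (5)·(4)·(2)/[(2)·(1)·(-1)] = -20
L_3(7) = (5)·(4)·(3)/[(3)·(2)·(1)] = 10
Sum: 28·(-4) + 91·(15) + 220·(-20) + 439·(10) = 1243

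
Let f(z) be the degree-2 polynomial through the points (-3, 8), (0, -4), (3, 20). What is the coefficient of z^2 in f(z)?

Build the Lagrange basis polynomials:
L_0(z) = z(z - 3) / [18] = (1/18)z^2 - (1/6)z
L_1(z) = (z + 3)(z - 3) / [-9] = -(1/9)z^2 + 1
L_2(z) = (z + 3)z / [18] = (1/18)z^2 + (1/6)z
f(z) = 8·L_0 + (-4)·L_1 + 20·L_2
Only the coefficient of z^2 is needed; take it from each L_i and combine:
8·(1/18) + (-4)·(-1/9) + 20·(1/18) = 2

2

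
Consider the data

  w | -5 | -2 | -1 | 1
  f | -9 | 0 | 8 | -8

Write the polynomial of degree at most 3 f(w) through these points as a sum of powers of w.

f(w) = -(79/72)w^3 - (271/36)w^2 - (497/72)w + 271/36

Build the Lagrange basis polynomials:
L_0(w) = (w + 2)(w + 1)(w - 1) / [-72] = -(1/72)w^3 - (1/36)w^2 + (1/72)w + 1/36
L_1(w) = (w + 5)(w + 1)(w - 1) / [9] = (1/9)w^3 + (5/9)w^2 - (1/9)w - 5/9
L_2(w) = (w + 5)(w + 2)(w - 1) / [-8] = -(1/8)w^3 - (3/4)w^2 - (3/8)w + 5/4
L_3(w) = (w + 5)(w + 2)(w + 1) / [36] = (1/36)w^3 + (2/9)w^2 + (17/36)w + 5/18
f(w) = (-9)·L_0 + 0·L_1 + 8·L_2 + (-8)·L_3
  (-9)·L_0(w) = (1/8)w^3 + (1/4)w^2 - (1/8)w - 1/4
  0·L_1(w) = 0
  8·L_2(w) = -w^3 - 6w^2 - 3w + 10
  (-8)·L_3(w) = -(2/9)w^3 - (16/9)w^2 - (34/9)w - 20/9
Adding term by term: -(79/72)w^3 - (271/36)w^2 - (497/72)w + 271/36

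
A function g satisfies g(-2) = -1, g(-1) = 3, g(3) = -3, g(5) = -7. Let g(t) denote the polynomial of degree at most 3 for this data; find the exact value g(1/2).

Evaluate each Lagrange basis at t = 1/2:
L_0(1/2) = (3/2)·(-5/2)·(-9/2)/[(-1)·(-5)·(-7)] = -27/56
L_1(1/2) = (5/2)·(-5/2)·(-9/2)/[(1)·(-4)·(-6)] = 75/64
L_2(1/2) = (5/2)·(3/2)·(-9/2)/[(5)·(4)·(-2)] = 27/64
L_3(1/2) = (5/2)·(3/2)·(-5/2)/[(7)·(6)·(2)] = -25/224
Sum: (-1)·(-27/56) + 3·(75/64) + (-3)·(27/64) + (-7)·(-25/224) = 787/224

787/224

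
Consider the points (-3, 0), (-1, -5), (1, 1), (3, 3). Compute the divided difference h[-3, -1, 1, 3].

-5/16

h[-3,-1] = (-5 - 0) / (-1 - (-3)) = -5/2
h[-1,1] = (1 - (-5)) / (1 - (-1)) = 3
h[1,3] = (3 - 1) / (3 - 1) = 1
h[-3,-1,1] = (3 - (-5/2)) / (1 - (-3)) = 11/8
h[-1,1,3] = (1 - 3) / (3 - (-1)) = -1/2
h[-3,-1,1,3] = (-1/2 - 11/8) / (3 - (-3)) = -5/16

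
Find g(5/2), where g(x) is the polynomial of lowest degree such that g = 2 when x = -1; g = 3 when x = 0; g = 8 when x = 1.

23

Using Newton's divided-difference form:
g[-1,0] = (3 - 2) / (0 - (-1)) = 1
g[0,1] = (8 - 3) / (1 - 0) = 5
g[-1,0,1] = (5 - 1) / (1 - (-1)) = 2
g(5/2) = 2 + 1·(7/2) + 2·(7/2)·(5/2) = 23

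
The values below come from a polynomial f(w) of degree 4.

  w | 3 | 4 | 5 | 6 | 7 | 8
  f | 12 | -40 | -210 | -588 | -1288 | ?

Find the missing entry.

The 5 known values determine f uniquely (degree ≤ 4).
L_0(8) = (4)·(3)·(2)·(1)/[(-1)·(-2)·(-3)·(-4)] = 1
L_1(8) = (5)·(3)·(2)·(1)/[(1)·(-1)·(-2)·(-3)] = -5
L_2(8) = (5)·(4)·(2)·(1)/[(2)·(1)·(-1)·(-2)] = 10
L_3(8) = (5)·(4)·(3)·(1)/[(3)·(2)·(1)·(-1)] = -10
L_4(8) = (5)·(4)·(3)·(2)/[(4)·(3)·(2)·(1)] = 5
Sum: 12·(1) + (-40)·(-5) + (-210)·(10) + (-588)·(-10) + (-1288)·(5) = -2448

-2448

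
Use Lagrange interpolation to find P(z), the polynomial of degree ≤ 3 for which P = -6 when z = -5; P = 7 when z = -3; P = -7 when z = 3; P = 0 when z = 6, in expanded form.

P(z) = (701/4752)z^3 - (871/2376)z^2 - (1933/528)z + 871/264

L_0(z) = (z + 3)(z - 3)(z - 6) / [-176] = -(1/176)z^3 + (3/88)z^2 + (9/176)z - 27/88
L_1(z) = (z + 5)(z - 3)(z - 6) / [108] = (1/108)z^3 - (1/27)z^2 - (1/4)z + 5/6
L_2(z) = (z + 5)(z + 3)(z - 6) / [-144] = -(1/144)z^3 - (1/72)z^2 + (11/48)z + 5/8
L_3(z) = (z + 5)(z + 3)(z - 3) / [297] = (1/297)z^3 + (5/297)z^2 - (1/33)z - 5/33
P(z) = (-6)·L_0 + 7·L_1 + (-7)·L_2 + 0·L_3
  (-6)·L_0(z) = (3/88)z^3 - (9/44)z^2 - (27/88)z + 81/44
  7·L_1(z) = (7/108)z^3 - (7/27)z^2 - (7/4)z + 35/6
  (-7)·L_2(z) = (7/144)z^3 + (7/72)z^2 - (77/48)z - 35/8
  0·L_3(z) = 0
Adding term by term: (701/4752)z^3 - (871/2376)z^2 - (1933/528)z + 871/264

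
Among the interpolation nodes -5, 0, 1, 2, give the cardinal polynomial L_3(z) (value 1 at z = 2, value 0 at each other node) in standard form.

L_3(z) = (z + 5)z(z - 1) / [(7)·(2)·(1)]
       = (z^3 + 4z^2 - 5z) / (14)

L_3(z) = (1/14)z^3 + (2/7)z^2 - (5/14)z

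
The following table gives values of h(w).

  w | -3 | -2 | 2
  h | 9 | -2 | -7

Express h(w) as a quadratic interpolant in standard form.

h(w) = (39/20)w^2 - (5/4)w - 123/10

Build the Lagrange basis polynomials:
L_0(w) = (w + 2)(w - 2) / [5] = (1/5)w^2 - 4/5
L_1(w) = (w + 3)(w - 2) / [-4] = -(1/4)w^2 - (1/4)w + 3/2
L_2(w) = (w + 3)(w + 2) / [20] = (1/20)w^2 + (1/4)w + 3/10
h(w) = 9·L_0 + (-2)·L_1 + (-7)·L_2
  9·L_0(w) = (9/5)w^2 - 36/5
  (-2)·L_1(w) = (1/2)w^2 + (1/2)w - 3
  (-7)·L_2(w) = -(7/20)w^2 - (7/4)w - 21/10
Adding term by term: (39/20)w^2 - (5/4)w - 123/10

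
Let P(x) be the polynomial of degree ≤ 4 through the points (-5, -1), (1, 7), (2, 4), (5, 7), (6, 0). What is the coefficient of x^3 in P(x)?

L_0(x) = (x - 1)(x - 2)(x - 5)(x - 6) / [4620] = (1/4620)x^4 - (1/330)x^3 + (13/924)x^2 - (4/165)x + 1/77
L_1(x) = (x + 5)(x - 2)(x - 5)(x - 6) / [-120] = -(1/120)x^4 + (1/15)x^3 + (13/120)x^2 - (5/3)x + 5/2
L_2(x) = (x + 5)(x - 1)(x - 5)(x - 6) / [84] = (1/84)x^4 - (1/12)x^3 - (19/84)x^2 + (25/12)x - 25/14
L_3(x) = (x + 5)(x - 1)(x - 2)(x - 6) / [-120] = -(1/120)x^4 + (1/30)x^3 + (5/24)x^2 - (11/15)x + 1/2
L_4(x) = (x + 5)(x - 1)(x - 2)(x - 5) / [220] = (1/220)x^4 - (3/220)x^3 - (23/220)x^2 + (15/44)x - 5/22
P(x) = (-1)·L_0 + 7·L_1 + 4·L_2 + 7·L_3 + 0·L_4
Only the coefficient of x^3 is needed; take it from each L_i and combine:
(-1)·(-1/330) + 7·(1/15) + 4·(-1/12) + 7·(1/30) + 0·(-3/220) = 61/165

61/165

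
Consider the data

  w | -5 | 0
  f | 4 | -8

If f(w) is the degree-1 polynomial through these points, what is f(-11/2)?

Evaluate each Lagrange basis at w = -11/2:
L_0(-11/2) = (-11/2)/[(-5)] = 11/10
L_1(-11/2) = (-1/2)/[(5)] = -1/10
Sum: 4·(11/10) + (-8)·(-1/10) = 26/5

26/5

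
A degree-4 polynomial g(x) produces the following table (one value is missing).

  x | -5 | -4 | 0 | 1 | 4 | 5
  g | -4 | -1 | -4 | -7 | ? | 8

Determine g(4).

-91/25

The 5 known values determine g uniquely (degree ≤ 4).
L_0(4) = (8)·(4)·(3)·(-1)/[(-1)·(-5)·(-6)·(-10)] = -8/25
L_1(4) = (9)·(4)·(3)·(-1)/[(1)·(-4)·(-5)·(-9)] = 3/5
L_2(4) = (9)·(8)·(3)·(-1)/[(5)·(4)·(-1)·(-5)] = -54/25
L_3(4) = (9)·(8)·(4)·(-1)/[(6)·(5)·(1)·(-4)] = 12/5
L_4(4) = (9)·(8)·(4)·(3)/[(10)·(9)·(5)·(4)] = 12/25
Sum: (-4)·(-8/25) + (-1)·(3/5) + (-4)·(-54/25) + (-7)·(12/5) + 8·(12/25) = -91/25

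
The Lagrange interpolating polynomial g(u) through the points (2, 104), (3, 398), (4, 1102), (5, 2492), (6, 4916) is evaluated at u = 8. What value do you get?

L_0(8) = (5)·(4)·(3)·(2)/[(-1)·(-2)·(-3)·(-4)] = 5
L_1(8) = (6)·(4)·(3)·(2)/[(1)·(-1)·(-2)·(-3)] = -24
L_2(8) = (6)·(5)·(3)·(2)/[(2)·(1)·(-1)·(-2)] = 45
L_3(8) = (6)·(5)·(4)·(2)/[(3)·(2)·(1)·(-1)] = -40
L_4(8) = (6)·(5)·(4)·(3)/[(4)·(3)·(2)·(1)] = 15
Sum: 104·(5) + 398·(-24) + 1102·(45) + 2492·(-40) + 4916·(15) = 14618

14618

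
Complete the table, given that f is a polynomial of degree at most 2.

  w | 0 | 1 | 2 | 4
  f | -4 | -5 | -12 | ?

-44

The 3 known values determine f uniquely (degree ≤ 2).
L_0(4) = (3)·(2)/[(-1)·(-2)] = 3
L_1(4) = (4)·(2)/[(1)·(-1)] = -8
L_2(4) = (4)·(3)/[(2)·(1)] = 6
Sum: (-4)·(3) + (-5)·(-8) + (-12)·(6) = -44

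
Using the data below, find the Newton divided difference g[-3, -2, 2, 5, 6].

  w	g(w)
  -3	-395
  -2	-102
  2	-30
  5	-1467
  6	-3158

g[-3,-2] = (-102 - (-395)) / (-2 - (-3)) = 293
g[-2,2] = (-30 - (-102)) / (2 - (-2)) = 18
g[2,5] = (-1467 - (-30)) / (5 - 2) = -479
g[5,6] = (-3158 - (-1467)) / (6 - 5) = -1691
g[-3,-2,2] = (18 - 293) / (2 - (-3)) = -55
g[-2,2,5] = (-479 - 18) / (5 - (-2)) = -71
g[2,5,6] = (-1691 - (-479)) / (6 - 2) = -303
g[-3,-2,2,5] = (-71 - (-55)) / (5 - (-3)) = -2
g[-2,2,5,6] = (-303 - (-71)) / (6 - (-2)) = -29
g[-3,-2,2,5,6] = (-29 - (-2)) / (6 - (-3)) = -3

-3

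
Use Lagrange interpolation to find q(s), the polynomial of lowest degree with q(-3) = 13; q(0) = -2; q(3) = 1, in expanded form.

L_0(s) = s(s - 3) / [18] = (1/18)s^2 - (1/6)s
L_1(s) = (s + 3)(s - 3) / [-9] = -(1/9)s^2 + 1
L_2(s) = (s + 3)s / [18] = (1/18)s^2 + (1/6)s
q(s) = 13·L_0 + (-2)·L_1 + 1·L_2
  13·L_0(s) = (13/18)s^2 - (13/6)s
  (-2)·L_1(s) = (2/9)s^2 - 2
  1·L_2(s) = (1/18)s^2 + (1/6)s
Adding term by term: s^2 - 2s - 2

q(s) = s^2 - 2s - 2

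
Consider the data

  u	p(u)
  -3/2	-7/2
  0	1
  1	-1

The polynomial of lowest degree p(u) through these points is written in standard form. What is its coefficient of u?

0

L_0(u) = u(u - 1) / [15/4] = (4/15)u^2 - (4/15)u
L_1(u) = (u + 3/2)(u - 1) / [-3/2] = -(2/3)u^2 - (1/3)u + 1
L_2(u) = (u + 3/2)u / [5/2] = (2/5)u^2 + (3/5)u
p(u) = (-7/2)·L_0 + 1·L_1 + (-1)·L_2
Only the coefficient of u is needed; take it from each L_i and combine:
(-7/2)·(-4/15) + 1·(-1/3) + (-1)·(3/5) = 0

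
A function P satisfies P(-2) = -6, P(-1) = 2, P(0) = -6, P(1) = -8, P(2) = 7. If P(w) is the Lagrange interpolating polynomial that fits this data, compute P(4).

Evaluate each Lagrange basis at w = 4:
L_0(4) = (5)·(4)·(3)·(2)/[(-1)·(-2)·(-3)·(-4)] = 5
L_1(4) = (6)·(4)·(3)·(2)/[(1)·(-1)·(-2)·(-3)] = -24
L_2(4) = (6)·(5)·(3)·(2)/[(2)·(1)·(-1)·(-2)] = 45
L_3(4) = (6)·(5)·(4)·(2)/[(3)·(2)·(1)·(-1)] = -40
L_4(4) = (6)·(5)·(4)·(3)/[(4)·(3)·(2)·(1)] = 15
Sum: (-6)·(5) + 2·(-24) + (-6)·(45) + (-8)·(-40) + 7·(15) = 77

77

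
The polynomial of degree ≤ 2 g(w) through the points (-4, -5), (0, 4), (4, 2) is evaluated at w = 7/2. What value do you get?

Using Newton's divided-difference form:
g[-4,0] = (4 - (-5)) / (0 - (-4)) = 9/4
g[0,4] = (2 - 4) / (4 - 0) = -1/2
g[-4,0,4] = (-1/2 - 9/4) / (4 - (-4)) = -11/32
g(7/2) = -5 + (9/4)·(15/2) + (-11/32)·(15/2)·(7/2) = 365/128

365/128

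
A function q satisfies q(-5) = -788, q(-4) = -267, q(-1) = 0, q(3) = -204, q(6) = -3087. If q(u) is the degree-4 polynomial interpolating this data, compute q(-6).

L_0(-6) = (-2)·(-5)·(-9)·(-12)/[(-1)·(-4)·(-8)·(-11)] = 135/44
L_1(-6) = (-1)·(-5)·(-9)·(-12)/[(1)·(-3)·(-7)·(-10)] = -18/7
L_2(-6) = (-1)·(-2)·(-9)·(-12)/[(4)·(3)·(-4)·(-7)] = 9/14
L_3(-6) = (-1)·(-2)·(-5)·(-12)/[(8)·(7)·(4)·(-3)] = -5/28
L_4(-6) = (-1)·(-2)·(-5)·(-9)/[(11)·(10)·(7)·(3)] = 3/77
Sum: (-788)·(135/44) + (-267)·(-18/7) + 0 + (-204)·(-5/28) + (-3087)·(3/77) = -1815

-1815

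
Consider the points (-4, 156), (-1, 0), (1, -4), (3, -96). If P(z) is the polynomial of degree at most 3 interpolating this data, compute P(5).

-420

L_0(5) = (6)·(4)·(2)/[(-3)·(-5)·(-7)] = -16/35
L_1(5) = (9)·(4)·(2)/[(3)·(-2)·(-4)] = 3
L_2(5) = (9)·(6)·(2)/[(5)·(2)·(-2)] = -27/5
L_3(5) = (9)·(6)·(4)/[(7)·(4)·(2)] = 27/7
Sum: 156·(-16/35) + 0 + (-4)·(-27/5) + (-96)·(27/7) = -420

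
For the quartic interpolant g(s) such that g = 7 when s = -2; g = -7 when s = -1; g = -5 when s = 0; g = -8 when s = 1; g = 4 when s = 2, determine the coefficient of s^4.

The leading coefficient equals the top divided difference g[-2,-1,0,1,2].
g[-2,-1] = (-7 - 7) / (-1 - (-2)) = -14
g[-1,0] = (-5 - (-7)) / (0 - (-1)) = 2
g[0,1] = (-8 - (-5)) / (1 - 0) = -3
g[1,2] = (4 - (-8)) / (2 - 1) = 12
g[-2,-1,0] = (2 - (-14)) / (0 - (-2)) = 8
g[-1,0,1] = (-3 - 2) / (1 - (-1)) = -5/2
g[0,1,2] = (12 - (-3)) / (2 - 0) = 15/2
g[-2,-1,0,1] = (-5/2 - 8) / (1 - (-2)) = -7/2
g[-1,0,1,2] = (15/2 - (-5/2)) / (2 - (-1)) = 10/3
g[-2,-1,0,1,2] = (10/3 - (-7/2)) / (2 - (-2)) = 41/24

41/24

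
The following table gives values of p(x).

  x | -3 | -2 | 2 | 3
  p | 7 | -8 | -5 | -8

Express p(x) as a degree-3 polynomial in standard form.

p(x) = -(13/20)x^3 + (6/5)x^2 + (67/20)x - 113/10

Build the Lagrange basis polynomials:
L_0(x) = (x + 2)(x - 2)(x - 3) / [-30] = -(1/30)x^3 + (1/10)x^2 + (2/15)x - 2/5
L_1(x) = (x + 3)(x - 2)(x - 3) / [20] = (1/20)x^3 - (1/10)x^2 - (9/20)x + 9/10
L_2(x) = (x + 3)(x + 2)(x - 3) / [-20] = -(1/20)x^3 - (1/10)x^2 + (9/20)x + 9/10
L_3(x) = (x + 3)(x + 2)(x - 2) / [30] = (1/30)x^3 + (1/10)x^2 - (2/15)x - 2/5
p(x) = 7·L_0 + (-8)·L_1 + (-5)·L_2 + (-8)·L_3
  7·L_0(x) = -(7/30)x^3 + (7/10)x^2 + (14/15)x - 14/5
  (-8)·L_1(x) = -(2/5)x^3 + (4/5)x^2 + (18/5)x - 36/5
  (-5)·L_2(x) = (1/4)x^3 + (1/2)x^2 - (9/4)x - 9/2
  (-8)·L_3(x) = -(4/15)x^3 - (4/5)x^2 + (16/15)x + 16/5
Adding term by term: -(13/20)x^3 + (6/5)x^2 + (67/20)x - 113/10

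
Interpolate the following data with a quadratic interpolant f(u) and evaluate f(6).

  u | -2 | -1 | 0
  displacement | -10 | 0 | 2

-154

L_0(6) = (7)·(6)/[(-1)·(-2)] = 21
L_1(6) = (8)·(6)/[(1)·(-1)] = -48
L_2(6) = (8)·(7)/[(2)·(1)] = 28
Sum: (-10)·(21) + 0 + 2·(28) = -154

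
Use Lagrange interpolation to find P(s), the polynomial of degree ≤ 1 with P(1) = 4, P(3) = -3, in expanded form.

P(s) = -(7/2)s + 15/2

L_0(s) = (s - 3) / [-2] = -(1/2)s + 3/2
L_1(s) = (s - 1) / [2] = (1/2)s - 1/2
P(s) = 4·L_0 + (-3)·L_1
  4·L_0(s) = -2s + 6
  (-3)·L_1(s) = -(3/2)s + 3/2
Adding term by term: -(7/2)s + 15/2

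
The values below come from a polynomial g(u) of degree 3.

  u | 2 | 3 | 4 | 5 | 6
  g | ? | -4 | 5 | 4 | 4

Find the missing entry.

The 4 known values determine g uniquely (degree ≤ 3).
L_0(2) = (-2)·(-3)·(-4)/[(-1)·(-2)·(-3)] = 4
L_1(2) = (-1)·(-3)·(-4)/[(1)·(-1)·(-2)] = -6
L_2(2) = (-1)·(-2)·(-4)/[(2)·(1)·(-1)] = 4
L_3(2) = (-1)·(-2)·(-3)/[(3)·(2)·(1)] = -1
Sum: (-4)·(4) + 5·(-6) + 4·(4) + 4·(-1) = -34

-34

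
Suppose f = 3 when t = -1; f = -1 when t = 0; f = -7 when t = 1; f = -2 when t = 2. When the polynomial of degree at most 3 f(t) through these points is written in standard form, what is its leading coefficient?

L_0(t) = t(t - 1)(t - 2) / [-6] = -(1/6)t^3 + (1/2)t^2 - (1/3)t
L_1(t) = (t + 1)(t - 1)(t - 2) / [2] = (1/2)t^3 - t^2 - (1/2)t + 1
L_2(t) = (t + 1)t(t - 2) / [-2] = -(1/2)t^3 + (1/2)t^2 + t
L_3(t) = (t + 1)t(t - 1) / [6] = (1/6)t^3 - (1/6)t
f(t) = 3·L_0 + (-1)·L_1 + (-7)·L_2 + (-2)·L_3
Only the coefficient of t^3 is needed; take it from each L_i and combine:
3·(-1/6) + (-1)·(1/2) + (-7)·(-1/2) + (-2)·(1/6) = 13/6

13/6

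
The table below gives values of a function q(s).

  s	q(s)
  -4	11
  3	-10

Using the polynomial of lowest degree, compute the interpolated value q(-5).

14

Evaluate each Lagrange basis at s = -5:
L_0(-5) = (-8)/[(-7)] = 8/7
L_1(-5) = (-1)/[(7)] = -1/7
Sum: 11·(8/7) + (-10)·(-1/7) = 14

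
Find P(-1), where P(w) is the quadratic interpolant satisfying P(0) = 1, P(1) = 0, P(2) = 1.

Evaluate each Lagrange basis at w = -1:
L_0(-1) = (-2)·(-3)/[(-1)·(-2)] = 3
L_1(-1) = (-1)·(-3)/[(1)·(-1)] = -3
L_2(-1) = (-1)·(-2)/[(2)·(1)] = 1
Sum: 1·(3) + 0 + 1·(1) = 4

4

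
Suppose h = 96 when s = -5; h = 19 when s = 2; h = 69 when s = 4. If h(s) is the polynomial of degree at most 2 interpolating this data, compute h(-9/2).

Using Newton's divided-difference form:
h[-5,2] = (19 - 96) / (2 - (-5)) = -11
h[2,4] = (69 - 19) / (4 - 2) = 25
h[-5,2,4] = (25 - (-11)) / (4 - (-5)) = 4
h(-9/2) = 96 + (-11)·(1/2) + 4·(1/2)·(-13/2) = 155/2

155/2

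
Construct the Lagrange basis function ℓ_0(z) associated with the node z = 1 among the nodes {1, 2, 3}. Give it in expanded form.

ℓ_0(z) = (z - 2)(z - 3) / [(-1)·(-2)]
       = (z^2 - 5z + 6) / (2)

ℓ_0(z) = (1/2)z^2 - (5/2)z + 3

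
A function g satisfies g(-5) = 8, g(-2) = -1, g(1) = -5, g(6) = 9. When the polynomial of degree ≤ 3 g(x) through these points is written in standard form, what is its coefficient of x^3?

L_0(x) = (x + 2)(x - 1)(x - 6) / [-198] = -(1/198)x^3 + (5/198)x^2 + (4/99)x - 2/33
L_1(x) = (x + 5)(x - 1)(x - 6) / [72] = (1/72)x^3 - (1/36)x^2 - (29/72)x + 5/12
L_2(x) = (x + 5)(x + 2)(x - 6) / [-90] = -(1/90)x^3 - (1/90)x^2 + (16/45)x + 2/3
L_3(x) = (x + 5)(x + 2)(x - 1) / [440] = (1/440)x^3 + (3/220)x^2 + (3/440)x - 1/44
g(x) = 8·L_0 + (-1)·L_1 + (-5)·L_2 + 9·L_3
Only the coefficient of x^3 is needed; take it from each L_i and combine:
8·(-1/198) + (-1)·(1/72) + (-5)·(-1/90) + 9·(1/440) = 43/1980

43/1980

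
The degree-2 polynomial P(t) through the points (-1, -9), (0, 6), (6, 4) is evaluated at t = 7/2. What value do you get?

24

Evaluate each Lagrange basis at t = 7/2:
L_0(7/2) = (7/2)·(-5/2)/[(-1)·(-7)] = -5/4
L_1(7/2) = (9/2)·(-5/2)/[(1)·(-6)] = 15/8
L_2(7/2) = (9/2)·(7/2)/[(7)·(6)] = 3/8
Sum: (-9)·(-5/4) + 6·(15/8) + 4·(3/8) = 24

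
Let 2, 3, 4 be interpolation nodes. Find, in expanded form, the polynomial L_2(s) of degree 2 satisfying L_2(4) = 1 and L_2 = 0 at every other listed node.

L_2(s) = (s - 2)(s - 3) / [(2)·(1)]
       = (s^2 - 5s + 6) / (2)

L_2(s) = (1/2)s^2 - (5/2)s + 3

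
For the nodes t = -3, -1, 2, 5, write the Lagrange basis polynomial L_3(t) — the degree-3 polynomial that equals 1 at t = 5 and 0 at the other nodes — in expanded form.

L_3(t) = (1/144)t^3 + (1/72)t^2 - (5/144)t - 1/24

L_3(t) = (t + 3)(t + 1)(t - 2) / [(8)·(6)·(3)]
       = (t^3 + 2t^2 - 5t - 6) / (144)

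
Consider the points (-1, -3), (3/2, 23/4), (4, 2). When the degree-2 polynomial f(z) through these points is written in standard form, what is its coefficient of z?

4

L_0(z) = (z - 3/2)(z - 4) / [25/2] = (2/25)z^2 - (11/25)z + 12/25
L_1(z) = (z + 1)(z - 4) / [-25/4] = -(4/25)z^2 + (12/25)z + 16/25
L_2(z) = (z + 1)(z - 3/2) / [25/2] = (2/25)z^2 - (1/25)z - 3/25
f(z) = (-3)·L_0 + (23/4)·L_1 + 2·L_2
Only the coefficient of z is needed; take it from each L_i and combine:
(-3)·(-11/25) + (23/4)·(12/25) + 2·(-1/25) = 4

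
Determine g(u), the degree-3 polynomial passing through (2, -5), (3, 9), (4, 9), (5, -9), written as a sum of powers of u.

g(u) = -(2/3)u^3 - u^2 + (95/3)u - 59

L_0(u) = (u - 3)(u - 4)(u - 5) / [-6] = -(1/6)u^3 + 2u^2 - (47/6)u + 10
L_1(u) = (u - 2)(u - 4)(u - 5) / [2] = (1/2)u^3 - (11/2)u^2 + 19u - 20
L_2(u) = (u - 2)(u - 3)(u - 5) / [-2] = -(1/2)u^3 + 5u^2 - (31/2)u + 15
L_3(u) = (u - 2)(u - 3)(u - 4) / [6] = (1/6)u^3 - (3/2)u^2 + (13/3)u - 4
g(u) = (-5)·L_0 + 9·L_1 + 9·L_2 + (-9)·L_3
  (-5)·L_0(u) = (5/6)u^3 - 10u^2 + (235/6)u - 50
  9·L_1(u) = (9/2)u^3 - (99/2)u^2 + 171u - 180
  9·L_2(u) = -(9/2)u^3 + 45u^2 - (279/2)u + 135
  (-9)·L_3(u) = -(3/2)u^3 + (27/2)u^2 - 39u + 36
Adding term by term: -(2/3)u^3 - u^2 + (95/3)u - 59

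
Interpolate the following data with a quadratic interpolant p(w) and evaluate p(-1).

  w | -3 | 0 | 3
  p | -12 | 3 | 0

0

Using Newton's divided-difference form:
p[-3,0] = (3 - (-12)) / (0 - (-3)) = 5
p[0,3] = (0 - 3) / (3 - 0) = -1
p[-3,0,3] = (-1 - 5) / (3 - (-3)) = -1
p(-1) = -12 + 5·(2) + (-1)·(2)·(-1) = 0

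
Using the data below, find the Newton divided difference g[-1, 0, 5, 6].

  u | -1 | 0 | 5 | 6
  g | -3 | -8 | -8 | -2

g[-1,0] = (-8 - (-3)) / (0 - (-1)) = -5
g[0,5] = (-8 - (-8)) / (5 - 0) = 0
g[5,6] = (-2 - (-8)) / (6 - 5) = 6
g[-1,0,5] = (0 - (-5)) / (5 - (-1)) = 5/6
g[0,5,6] = (6 - 0) / (6 - 0) = 1
g[-1,0,5,6] = (1 - 5/6) / (6 - (-1)) = 1/42

1/42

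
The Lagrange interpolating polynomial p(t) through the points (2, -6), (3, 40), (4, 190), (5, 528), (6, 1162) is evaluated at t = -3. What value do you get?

L_0(-3) = (-6)·(-7)·(-8)·(-9)/[(-1)·(-2)·(-3)·(-4)] = 126
L_1(-3) = (-5)·(-7)·(-8)·(-9)/[(1)·(-1)·(-2)·(-3)] = -420
L_2(-3) = (-5)·(-6)·(-8)·(-9)/[(2)·(1)·(-1)·(-2)] = 540
L_3(-3) = (-5)·(-6)·(-7)·(-9)/[(3)·(2)·(1)·(-1)] = -315
L_4(-3) = (-5)·(-6)·(-7)·(-8)/[(4)·(3)·(2)·(1)] = 70
Sum: (-6)·(126) + 40·(-420) + 190·(540) + 528·(-315) + 1162·(70) = 64

64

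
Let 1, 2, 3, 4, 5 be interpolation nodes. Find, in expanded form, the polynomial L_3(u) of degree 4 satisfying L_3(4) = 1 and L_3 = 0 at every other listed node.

L_3(u) = -(1/6)u^4 + (11/6)u^3 - (41/6)u^2 + (61/6)u - 5

L_3(u) = (u - 1)(u - 2)(u - 3)(u - 5) / [(3)·(2)·(1)·(-1)]
       = (u^4 - 11u^3 + 41u^2 - 61u + 30) / (-6)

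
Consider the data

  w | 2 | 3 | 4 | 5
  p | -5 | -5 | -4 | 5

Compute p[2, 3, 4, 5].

p[2,3] = (-5 - (-5)) / (3 - 2) = 0
p[3,4] = (-4 - (-5)) / (4 - 3) = 1
p[4,5] = (5 - (-4)) / (5 - 4) = 9
p[2,3,4] = (1 - 0) / (4 - 2) = 1/2
p[3,4,5] = (9 - 1) / (5 - 3) = 4
p[2,3,4,5] = (4 - 1/2) / (5 - 2) = 7/6

7/6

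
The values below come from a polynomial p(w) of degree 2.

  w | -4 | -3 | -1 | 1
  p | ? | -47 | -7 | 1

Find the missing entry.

The 3 known values determine p uniquely (degree ≤ 2).
Evaluate each Lagrange basis at w = -4:
L_0(-4) = (-3)·(-5)/[(-2)·(-4)] = 15/8
L_1(-4) = (-1)·(-5)/[(2)·(-2)] = -5/4
L_2(-4) = (-1)·(-3)/[(4)·(2)] = 3/8
Sum: (-47)·(15/8) + (-7)·(-5/4) + 1·(3/8) = -79

-79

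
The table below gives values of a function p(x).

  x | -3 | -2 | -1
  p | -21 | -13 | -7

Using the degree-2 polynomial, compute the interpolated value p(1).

L_0(1) = (3)·(2)/[(-1)·(-2)] = 3
L_1(1) = (4)·(2)/[(1)·(-1)] = -8
L_2(1) = (4)·(3)/[(2)·(1)] = 6
Sum: (-21)·(3) + (-13)·(-8) + (-7)·(6) = -1

-1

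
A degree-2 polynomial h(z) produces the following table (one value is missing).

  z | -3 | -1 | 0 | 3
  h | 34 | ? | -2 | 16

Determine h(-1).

The 3 known values determine h uniquely (degree ≤ 2).
Evaluate each Lagrange basis at z = -1:
L_0(-1) = (-1)·(-4)/[(-3)·(-6)] = 2/9
L_1(-1) = (2)·(-4)/[(3)·(-3)] = 8/9
L_2(-1) = (2)·(-1)/[(6)·(3)] = -1/9
Sum: 34·(2/9) + (-2)·(8/9) + 16·(-1/9) = 4

4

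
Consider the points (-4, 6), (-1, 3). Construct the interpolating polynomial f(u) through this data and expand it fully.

f(u) = -u + 2

L_0(u) = (u + 1) / [-3] = -(1/3)u - 1/3
L_1(u) = (u + 4) / [3] = (1/3)u + 4/3
f(u) = 6·L_0 + 3·L_1
  6·L_0(u) = -2u - 2
  3·L_1(u) = u + 4
Adding term by term: -u + 2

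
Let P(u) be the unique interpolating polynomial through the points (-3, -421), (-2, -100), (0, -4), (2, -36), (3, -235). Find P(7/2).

Evaluate each Lagrange basis at u = 7/2:
L_0(7/2) = (11/2)·(7/2)·(3/2)·(1/2)/[(-1)·(-3)·(-5)·(-6)] = 77/480
L_1(7/2) = (13/2)·(7/2)·(3/2)·(1/2)/[(1)·(-2)·(-4)·(-5)] = -273/640
L_2(7/2) = (13/2)·(11/2)·(3/2)·(1/2)/[(3)·(2)·(-2)·(-3)] = 143/192
L_3(7/2) = (13/2)·(11/2)·(7/2)·(1/2)/[(5)·(4)·(2)·(-1)] = -1001/640
L_4(7/2) = (13/2)·(11/2)·(7/2)·(3/2)/[(6)·(5)·(3)·(1)] = 1001/480
Sum: (-421)·(77/480) + (-100)·(-273/640) + (-4)·(143/192) + (-36)·(-1001/640) + (-235)·(1001/480) = -3693/8

-3693/8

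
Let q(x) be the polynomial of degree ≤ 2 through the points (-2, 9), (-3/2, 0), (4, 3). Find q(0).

-195/11

Evaluate each Lagrange basis at x = 0:
L_0(0) = (3/2)·(-4)/[(-1/2)·(-6)] = -2
L_1(0) = (2)·(-4)/[(1/2)·(-11/2)] = 32/11
L_2(0) = (2)·(3/2)/[(6)·(11/2)] = 1/11
Sum: 9·(-2) + 0 + 3·(1/11) = -195/11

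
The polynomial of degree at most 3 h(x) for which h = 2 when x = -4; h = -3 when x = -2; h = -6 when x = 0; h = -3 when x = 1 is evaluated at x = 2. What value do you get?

5

Evaluate each Lagrange basis at x = 2:
L_0(2) = (4)·(2)·(1)/[(-2)·(-4)·(-5)] = -1/5
L_1(2) = (6)·(2)·(1)/[(2)·(-2)·(-3)] = 1
L_2(2) = (6)·(4)·(1)/[(4)·(2)·(-1)] = -3
L_3(2) = (6)·(4)·(2)/[(5)·(3)·(1)] = 16/5
Sum: 2·(-1/5) + (-3)·(1) + (-6)·(-3) + (-3)·(16/5) = 5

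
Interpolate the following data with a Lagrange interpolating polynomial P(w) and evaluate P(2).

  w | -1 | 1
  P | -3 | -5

L_0(2) = (1)/[(-2)] = -1/2
L_1(2) = (3)/[(2)] = 3/2
Sum: (-3)·(-1/2) + (-5)·(3/2) = -6

-6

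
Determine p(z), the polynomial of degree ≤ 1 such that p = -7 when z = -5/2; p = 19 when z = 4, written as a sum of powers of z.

p(z) = 4z + 3

Build the Lagrange basis polynomials:
L_0(z) = (z - 4) / [-13/2] = -(2/13)z + 8/13
L_1(z) = (z + 5/2) / [13/2] = (2/13)z + 5/13
p(z) = (-7)·L_0 + 19·L_1
  (-7)·L_0(z) = (14/13)z - 56/13
  19·L_1(z) = (38/13)z + 95/13
Adding term by term: 4z + 3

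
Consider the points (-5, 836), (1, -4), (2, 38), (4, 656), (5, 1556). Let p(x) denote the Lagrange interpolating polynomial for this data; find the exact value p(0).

-4

Evaluate each Lagrange basis at x = 0:
L_0(0) = (-1)·(-2)·(-4)·(-5)/[(-6)·(-7)·(-9)·(-10)] = 2/189
L_1(0) = (5)·(-2)·(-4)·(-5)/[(6)·(-1)·(-3)·(-4)] = 25/9
L_2(0) = (5)·(-1)·(-4)·(-5)/[(7)·(1)·(-2)·(-3)] = -50/21
L_3(0) = (5)·(-1)·(-2)·(-5)/[(9)·(3)·(2)·(-1)] = 25/27
L_4(0) = (5)·(-1)·(-2)·(-4)/[(10)·(4)·(3)·(1)] = -1/3
Sum: 836·(2/189) + (-4)·(25/9) + 38·(-50/21) + 656·(25/27) + 1556·(-1/3) = -4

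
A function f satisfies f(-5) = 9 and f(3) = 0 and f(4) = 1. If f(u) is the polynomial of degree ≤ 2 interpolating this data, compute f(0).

Evaluate each Lagrange basis at u = 0:
L_0(0) = (-3)·(-4)/[(-8)·(-9)] = 1/6
L_1(0) = (5)·(-4)/[(8)·(-1)] = 5/2
L_2(0) = (5)·(-3)/[(9)·(1)] = -5/3
Sum: 9·(1/6) + 0 + 1·(-5/3) = -1/6

-1/6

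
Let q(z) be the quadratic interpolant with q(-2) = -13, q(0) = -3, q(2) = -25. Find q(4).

-79

Using Newton's divided-difference form:
q[-2,0] = (-3 - (-13)) / (0 - (-2)) = 5
q[0,2] = (-25 - (-3)) / (2 - 0) = -11
q[-2,0,2] = (-11 - 5) / (2 - (-2)) = -4
q(4) = -13 + 5·(6) + (-4)·(6)·(4) = -79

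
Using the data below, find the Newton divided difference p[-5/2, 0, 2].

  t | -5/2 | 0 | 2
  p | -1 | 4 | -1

-1

p[-5/2,0] = (4 - (-1)) / (0 - (-5/2)) = 2
p[0,2] = (-1 - 4) / (2 - 0) = -5/2
p[-5/2,0,2] = (-5/2 - 2) / (2 - (-5/2)) = -1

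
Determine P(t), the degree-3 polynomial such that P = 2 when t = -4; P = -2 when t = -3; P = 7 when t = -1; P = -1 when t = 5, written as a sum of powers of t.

P(t) = -(19/48)t^3 - (1/3)t^2 + (133/16)t + 61/4

Newton's divided differences:
P[-4,-3] = (-2 - 2) / (-3 - (-4)) = -4
P[-3,-1] = (7 - (-2)) / (-1 - (-3)) = 9/2
P[-1,5] = (-1 - 7) / (5 - (-1)) = -4/3
P[-4,-3,-1] = (9/2 - (-4)) / (-1 - (-4)) = 17/6
P[-3,-1,5] = (-4/3 - 9/2) / (5 - (-3)) = -35/48
P[-4,-3,-1,5] = (-35/48 - 17/6) / (5 - (-4)) = -19/48
P(t) = 2 + (-4)·(t + 4) + (17/6)·(t + 4)(t + 3) + (-19/48)·(t + 4)(t + 3)(t + 1)
Expanding: P(t) = -(19/48)t^3 - (1/3)t^2 + (133/16)t + 61/4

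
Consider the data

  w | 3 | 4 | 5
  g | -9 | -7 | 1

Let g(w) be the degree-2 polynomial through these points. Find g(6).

15

Evaluate each Lagrange basis at w = 6:
L_0(6) = (2)·(1)/[(-1)·(-2)] = 1
L_1(6) = (3)·(1)/[(1)·(-1)] = -3
L_2(6) = (3)·(2)/[(2)·(1)] = 3
Sum: (-9)·(1) + (-7)·(-3) + 1·(3) = 15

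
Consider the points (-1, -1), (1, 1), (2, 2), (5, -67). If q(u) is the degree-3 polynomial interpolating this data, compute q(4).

-26

Evaluate each Lagrange basis at u = 4:
L_0(4) = (3)·(2)·(-1)/[(-2)·(-3)·(-6)] = 1/6
L_1(4) = (5)·(2)·(-1)/[(2)·(-1)·(-4)] = -5/4
L_2(4) = (5)·(3)·(-1)/[(3)·(1)·(-3)] = 5/3
L_3(4) = (5)·(3)·(2)/[(6)·(4)·(3)] = 5/12
Sum: (-1)·(1/6) + 1·(-5/4) + 2·(5/3) + (-67)·(5/12) = -26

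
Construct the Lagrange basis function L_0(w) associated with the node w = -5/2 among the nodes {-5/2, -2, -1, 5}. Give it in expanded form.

L_0(w) = (w + 2)(w + 1)(w - 5) / [(-1/2)·(-3/2)·(-15/2)]
       = (w^3 - 2w^2 - 13w - 10) / (-45/8)

L_0(w) = -(8/45)w^3 + (16/45)w^2 + (104/45)w + 16/9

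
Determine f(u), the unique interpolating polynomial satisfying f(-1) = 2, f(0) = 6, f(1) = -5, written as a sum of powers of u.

f(u) = -(15/2)u^2 - (7/2)u + 6

Build the Lagrange basis polynomials:
L_0(u) = u(u - 1) / [2] = (1/2)u^2 - (1/2)u
L_1(u) = (u + 1)(u - 1) / [-1] = -u^2 + 1
L_2(u) = (u + 1)u / [2] = (1/2)u^2 + (1/2)u
f(u) = 2·L_0 + 6·L_1 + (-5)·L_2
  2·L_0(u) = u^2 - u
  6·L_1(u) = -6u^2 + 6
  (-5)·L_2(u) = -(5/2)u^2 - (5/2)u
Adding term by term: -(15/2)u^2 - (7/2)u + 6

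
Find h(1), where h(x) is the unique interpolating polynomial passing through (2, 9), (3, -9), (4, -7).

Using Newton's divided-difference form:
h[2,3] = (-9 - 9) / (3 - 2) = -18
h[3,4] = (-7 - (-9)) / (4 - 3) = 2
h[2,3,4] = (2 - (-18)) / (4 - 2) = 10
h(1) = 9 + (-18)·(-1) + 10·(-1)·(-2) = 47

47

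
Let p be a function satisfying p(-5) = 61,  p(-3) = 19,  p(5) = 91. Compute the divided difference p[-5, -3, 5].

p[-5,-3] = (19 - 61) / (-3 - (-5)) = -21
p[-3,5] = (91 - 19) / (5 - (-3)) = 9
p[-5,-3,5] = (9 - (-21)) / (5 - (-5)) = 3

3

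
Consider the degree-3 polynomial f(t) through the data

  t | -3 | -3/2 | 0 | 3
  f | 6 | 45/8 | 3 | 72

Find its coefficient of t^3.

Build the Lagrange basis polynomials:
L_0(t) = (t + 3/2)t(t - 3) / [-27] = -(1/27)t^3 + (1/18)t^2 + (1/6)t
L_1(t) = (t + 3)t(t - 3) / [81/8] = (8/81)t^3 - (8/9)t
L_2(t) = (t + 3)(t + 3/2)(t - 3) / [-27/2] = -(2/27)t^3 - (1/9)t^2 + (2/3)t + 1
L_3(t) = (t + 3)(t + 3/2)t / [81] = (1/81)t^3 + (1/18)t^2 + (1/18)t
f(t) = 6·L_0 + (45/8)·L_1 + 3·L_2 + 72·L_3
Only the coefficient of t^3 is needed; take it from each L_i and combine:
6·(-1/27) + (45/8)·(8/81) + 3·(-2/27) + 72·(1/81) = 1

1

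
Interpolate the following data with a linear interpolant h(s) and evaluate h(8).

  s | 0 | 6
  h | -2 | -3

-10/3

Evaluate each Lagrange basis at s = 8:
L_0(8) = (2)/[(-6)] = -1/3
L_1(8) = (8)/[(6)] = 4/3
Sum: (-2)·(-1/3) + (-3)·(4/3) = -10/3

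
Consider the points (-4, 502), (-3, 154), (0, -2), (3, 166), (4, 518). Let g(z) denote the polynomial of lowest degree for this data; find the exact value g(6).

Evaluate each Lagrange basis at z = 6:
L_0(6) = (9)·(6)·(3)·(2)/[(-1)·(-4)·(-7)·(-8)] = 81/56
L_1(6) = (10)·(6)·(3)·(2)/[(1)·(-3)·(-6)·(-7)] = -20/7
L_2(6) = (10)·(9)·(3)·(2)/[(4)·(3)·(-3)·(-4)] = 15/4
L_3(6) = (10)·(9)·(6)·(2)/[(7)·(6)·(3)·(-1)] = -60/7
L_4(6) = (10)·(9)·(6)·(3)/[(8)·(7)·(4)·(1)] = 405/56
Sum: 502·(81/56) + 154·(-20/7) + (-2)·(15/4) + 166·(-60/7) + 518·(405/56) = 2602

2602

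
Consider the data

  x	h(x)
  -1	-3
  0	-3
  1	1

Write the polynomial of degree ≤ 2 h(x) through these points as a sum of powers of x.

h(x) = 2x^2 + 2x - 3

Build the Lagrange basis polynomials:
L_0(x) = x(x - 1) / [2] = (1/2)x^2 - (1/2)x
L_1(x) = (x + 1)(x - 1) / [-1] = -x^2 + 1
L_2(x) = (x + 1)x / [2] = (1/2)x^2 + (1/2)x
h(x) = (-3)·L_0 + (-3)·L_1 + 1·L_2
  (-3)·L_0(x) = -(3/2)x^2 + (3/2)x
  (-3)·L_1(x) = 3x^2 - 3
  1·L_2(x) = (1/2)x^2 + (1/2)x
Adding term by term: 2x^2 + 2x - 3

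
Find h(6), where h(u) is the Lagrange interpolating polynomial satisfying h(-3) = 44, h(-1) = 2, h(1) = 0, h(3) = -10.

Evaluate each Lagrange basis at u = 6:
L_0(6) = (7)·(5)·(3)/[(-2)·(-4)·(-6)] = -35/16
L_1(6) = (9)·(5)·(3)/[(2)·(-2)·(-4)] = 135/16
L_2(6) = (9)·(7)·(3)/[(4)·(2)·(-2)] = -189/16
L_3(6) = (9)·(7)·(5)/[(6)·(4)·(2)] = 105/16
Sum: 44·(-35/16) + 2·(135/16) + 0 + (-10)·(105/16) = -145

-145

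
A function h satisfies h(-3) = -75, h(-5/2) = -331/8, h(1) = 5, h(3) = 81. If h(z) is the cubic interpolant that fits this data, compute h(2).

Using Newton's divided-difference form:
h[-3,-5/2] = (-331/8 - (-75)) / (-5/2 - (-3)) = 269/4
h[-5/2,1] = (5 - (-331/8)) / (1 - (-5/2)) = 53/4
h[1,3] = (81 - 5) / (3 - 1) = 38
h[-3,-5/2,1] = (53/4 - 269/4) / (1 - (-3)) = -27/2
h[-5/2,1,3] = (38 - 53/4) / (3 - (-5/2)) = 9/2
h[-3,-5/2,1,3] = (9/2 - (-27/2)) / (3 - (-3)) = 3
h(2) = -75 + (269/4)·(5) + (-27/2)·(5)·(9/2) + 3·(5)·(9/2)·(1) = 25

25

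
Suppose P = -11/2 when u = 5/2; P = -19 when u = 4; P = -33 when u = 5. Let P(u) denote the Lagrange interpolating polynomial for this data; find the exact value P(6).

L_0(6) = (2)·(1)/[(-3/2)·(-5/2)] = 8/15
L_1(6) = (7/2)·(1)/[(3/2)·(-1)] = -7/3
L_2(6) = (7/2)·(2)/[(5/2)·(1)] = 14/5
Sum: (-11/2)·(8/15) + (-19)·(-7/3) + (-33)·(14/5) = -51

-51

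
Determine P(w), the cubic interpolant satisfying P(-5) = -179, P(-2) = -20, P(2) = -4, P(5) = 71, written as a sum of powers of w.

P(w) = w^3 - 2w^2 - 4

Newton's divided differences:
P[-5,-2] = (-20 - (-179)) / (-2 - (-5)) = 53
P[-2,2] = (-4 - (-20)) / (2 - (-2)) = 4
P[2,5] = (71 - (-4)) / (5 - 2) = 25
P[-5,-2,2] = (4 - 53) / (2 - (-5)) = -7
P[-2,2,5] = (25 - 4) / (5 - (-2)) = 3
P[-5,-2,2,5] = (3 - (-7)) / (5 - (-5)) = 1
P(w) = -179 + 53·(w + 5) + (-7)·(w + 5)(w + 2) + 1·(w + 5)(w + 2)(w - 2)
Expanding: P(w) = w^3 - 2w^2 - 4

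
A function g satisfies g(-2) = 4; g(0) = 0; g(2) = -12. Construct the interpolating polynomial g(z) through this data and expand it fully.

L_0(z) = z(z - 2) / [8] = (1/8)z^2 - (1/4)z
L_1(z) = (z + 2)(z - 2) / [-4] = -(1/4)z^2 + 1
L_2(z) = (z + 2)z / [8] = (1/8)z^2 + (1/4)z
g(z) = 4·L_0 + 0·L_1 + (-12)·L_2
  4·L_0(z) = (1/2)z^2 - z
  0·L_1(z) = 0
  (-12)·L_2(z) = -(3/2)z^2 - 3z
Adding term by term: -z^2 - 4z

g(z) = -z^2 - 4z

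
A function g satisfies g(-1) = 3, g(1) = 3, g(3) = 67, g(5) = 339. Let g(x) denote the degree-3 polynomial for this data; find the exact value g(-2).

Using Newton's divided-difference form:
g[-1,1] = (3 - 3) / (1 - (-1)) = 0
g[1,3] = (67 - 3) / (3 - 1) = 32
g[3,5] = (339 - 67) / (5 - 3) = 136
g[-1,1,3] = (32 - 0) / (3 - (-1)) = 8
g[1,3,5] = (136 - 32) / (5 - 1) = 26
g[-1,1,3,5] = (26 - 8) / (5 - (-1)) = 3
g(-2) = 3 + 0·(-1) + 8·(-1)·(-3) + 3·(-1)·(-3)·(-5) = -18

-18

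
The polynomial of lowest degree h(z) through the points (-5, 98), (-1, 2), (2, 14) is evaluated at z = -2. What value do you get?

Evaluate each Lagrange basis at z = -2:
L_0(-2) = (-1)·(-4)/[(-4)·(-7)] = 1/7
L_1(-2) = (3)·(-4)/[(4)·(-3)] = 1
L_2(-2) = (3)·(-1)/[(7)·(3)] = -1/7
Sum: 98·(1/7) + 2·(1) + 14·(-1/7) = 14

14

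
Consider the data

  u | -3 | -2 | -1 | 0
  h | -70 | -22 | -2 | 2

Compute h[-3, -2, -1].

-14

h[-3,-2] = (-22 - (-70)) / (-2 - (-3)) = 48
h[-2,-1] = (-2 - (-22)) / (-1 - (-2)) = 20
h[-3,-2,-1] = (20 - 48) / (-1 - (-3)) = -14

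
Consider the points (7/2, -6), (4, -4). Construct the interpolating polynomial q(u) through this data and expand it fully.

Build the Lagrange basis polynomials:
L_0(u) = (u - 4) / [-1/2] = -2u + 8
L_1(u) = (u - 7/2) / [1/2] = 2u - 7
q(u) = (-6)·L_0 + (-4)·L_1
  (-6)·L_0(u) = 12u - 48
  (-4)·L_1(u) = -8u + 28
Adding term by term: 4u - 20

q(u) = 4u - 20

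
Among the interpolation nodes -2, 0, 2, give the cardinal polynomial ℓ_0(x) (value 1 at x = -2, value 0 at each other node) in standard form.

ℓ_0(x) = (1/8)x^2 - (1/4)x

ℓ_0(x) = x(x - 2) / [(-2)·(-4)]
       = (x^2 - 2x) / (8)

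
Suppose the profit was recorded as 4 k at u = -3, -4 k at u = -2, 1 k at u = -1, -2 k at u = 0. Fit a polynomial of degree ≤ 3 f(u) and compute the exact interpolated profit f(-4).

46

L_0(-4) = (-2)·(-3)·(-4)/[(-1)·(-2)·(-3)] = 4
L_1(-4) = (-1)·(-3)·(-4)/[(1)·(-1)·(-2)] = -6
L_2(-4) = (-1)·(-2)·(-4)/[(2)·(1)·(-1)] = 4
L_3(-4) = (-1)·(-2)·(-3)/[(3)·(2)·(1)] = -1
Sum: 4·(4) + (-4)·(-6) + 1·(4) + (-2)·(-1) = 46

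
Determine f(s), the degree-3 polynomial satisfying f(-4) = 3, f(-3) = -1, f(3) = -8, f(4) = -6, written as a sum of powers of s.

f(s) = (1/168)s^3 + (3/7)s^2 - (205/168)s - 117/14

Build the Lagrange basis polynomials:
L_0(s) = (s + 3)(s - 3)(s - 4) / [-56] = -(1/56)s^3 + (1/14)s^2 + (9/56)s - 9/14
L_1(s) = (s + 4)(s - 3)(s - 4) / [42] = (1/42)s^3 - (1/14)s^2 - (8/21)s + 8/7
L_2(s) = (s + 4)(s + 3)(s - 4) / [-42] = -(1/42)s^3 - (1/14)s^2 + (8/21)s + 8/7
L_3(s) = (s + 4)(s + 3)(s - 3) / [56] = (1/56)s^3 + (1/14)s^2 - (9/56)s - 9/14
f(s) = 3·L_0 + (-1)·L_1 + (-8)·L_2 + (-6)·L_3
  3·L_0(s) = -(3/56)s^3 + (3/14)s^2 + (27/56)s - 27/14
  (-1)·L_1(s) = -(1/42)s^3 + (1/14)s^2 + (8/21)s - 8/7
  (-8)·L_2(s) = (4/21)s^3 + (4/7)s^2 - (64/21)s - 64/7
  (-6)·L_3(s) = -(3/28)s^3 - (3/7)s^2 + (27/28)s + 27/7
Adding term by term: (1/168)s^3 + (3/7)s^2 - (205/168)s - 117/14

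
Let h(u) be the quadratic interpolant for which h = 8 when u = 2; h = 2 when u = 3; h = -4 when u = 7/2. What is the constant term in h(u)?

-4

Build the Lagrange basis polynomials:
L_0(u) = (u - 3)(u - 7/2) / [3/2] = (2/3)u^2 - (13/3)u + 7
L_1(u) = (u - 2)(u - 7/2) / [-1/2] = -2u^2 + 11u - 14
L_2(u) = (u - 2)(u - 3) / [3/4] = (4/3)u^2 - (20/3)u + 8
h(u) = 8·L_0 + 2·L_1 + (-4)·L_2
Only the constant term is needed; take it from each L_i and combine:
8·(7) + 2·(-14) + (-4)·(8) = -4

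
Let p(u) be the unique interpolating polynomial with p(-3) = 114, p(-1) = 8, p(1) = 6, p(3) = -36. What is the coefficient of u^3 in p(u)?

-3

L_0(u) = (u + 1)(u - 1)(u - 3) / [-48] = -(1/48)u^3 + (1/16)u^2 + (1/48)u - 1/16
L_1(u) = (u + 3)(u - 1)(u - 3) / [16] = (1/16)u^3 - (1/16)u^2 - (9/16)u + 9/16
L_2(u) = (u + 3)(u + 1)(u - 3) / [-16] = -(1/16)u^3 - (1/16)u^2 + (9/16)u + 9/16
L_3(u) = (u + 3)(u + 1)(u - 1) / [48] = (1/48)u^3 + (1/16)u^2 - (1/48)u - 1/16
p(u) = 114·L_0 + 8·L_1 + 6·L_2 + (-36)·L_3
Only the coefficient of u^3 is needed; take it from each L_i and combine:
114·(-1/48) + 8·(1/16) + 6·(-1/16) + (-36)·(1/48) = -3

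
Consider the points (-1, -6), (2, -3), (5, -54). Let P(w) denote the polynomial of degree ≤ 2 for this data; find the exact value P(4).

Evaluate each Lagrange basis at w = 4:
L_0(4) = (2)·(-1)/[(-3)·(-6)] = -1/9
L_1(4) = (5)·(-1)/[(3)·(-3)] = 5/9
L_2(4) = (5)·(2)/[(6)·(3)] = 5/9
Sum: (-6)·(-1/9) + (-3)·(5/9) + (-54)·(5/9) = -31

-31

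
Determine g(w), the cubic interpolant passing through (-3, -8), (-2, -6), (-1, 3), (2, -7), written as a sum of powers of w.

g(w) = -(79/60)w^3 - (22/5)w^2 + (301/60)w + 111/10

Newton's divided differences:
g[-3,-2] = (-6 - (-8)) / (-2 - (-3)) = 2
g[-2,-1] = (3 - (-6)) / (-1 - (-2)) = 9
g[-1,2] = (-7 - 3) / (2 - (-1)) = -10/3
g[-3,-2,-1] = (9 - 2) / (-1 - (-3)) = 7/2
g[-2,-1,2] = (-10/3 - 9) / (2 - (-2)) = -37/12
g[-3,-2,-1,2] = (-37/12 - 7/2) / (2 - (-3)) = -79/60
g(w) = -8 + 2·(w + 3) + (7/2)·(w + 3)(w + 2) + (-79/60)·(w + 3)(w + 2)(w + 1)
Expanding: g(w) = -(79/60)w^3 - (22/5)w^2 + (301/60)w + 111/10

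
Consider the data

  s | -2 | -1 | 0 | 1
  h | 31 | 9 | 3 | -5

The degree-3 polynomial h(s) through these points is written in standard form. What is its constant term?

L_0(s) = (s + 1)s(s - 1) / [-6] = -(1/6)s^3 + (1/6)s
L_1(s) = (s + 2)s(s - 1) / [2] = (1/2)s^3 + (1/2)s^2 - s
L_2(s) = (s + 2)(s + 1)(s - 1) / [-2] = -(1/2)s^3 - s^2 + (1/2)s + 1
L_3(s) = (s + 2)(s + 1)s / [6] = (1/6)s^3 + (1/2)s^2 + (1/3)s
h(s) = 31·L_0 + 9·L_1 + 3·L_2 + (-5)·L_3
Only the constant term is needed; take it from each L_i and combine:
31·(0) + 9·(0) + 3·(1) + (-5)·(0) = 3

3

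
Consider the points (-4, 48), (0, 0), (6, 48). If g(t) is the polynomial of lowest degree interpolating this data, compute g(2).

0

Using Newton's divided-difference form:
g[-4,0] = (0 - 48) / (0 - (-4)) = -12
g[0,6] = (48 - 0) / (6 - 0) = 8
g[-4,0,6] = (8 - (-12)) / (6 - (-4)) = 2
g(2) = 48 + (-12)·(6) + 2·(6)·(2) = 0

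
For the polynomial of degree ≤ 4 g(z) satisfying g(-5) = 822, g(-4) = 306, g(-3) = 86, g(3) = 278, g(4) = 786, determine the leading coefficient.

The leading coefficient equals the top divided difference g[-5,-4,-3,3,4].
g[-5,-4] = (306 - 822) / (-4 - (-5)) = -516
g[-4,-3] = (86 - 306) / (-3 - (-4)) = -220
g[-3,3] = (278 - 86) / (3 - (-3)) = 32
g[3,4] = (786 - 278) / (4 - 3) = 508
g[-5,-4,-3] = (-220 - (-516)) / (-3 - (-5)) = 148
g[-4,-3,3] = (32 - (-220)) / (3 - (-4)) = 36
g[-3,3,4] = (508 - 32) / (4 - (-3)) = 68
g[-5,-4,-3,3] = (36 - 148) / (3 - (-5)) = -14
g[-4,-3,3,4] = (68 - 36) / (4 - (-4)) = 4
g[-5,-4,-3,3,4] = (4 - (-14)) / (4 - (-5)) = 2

2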